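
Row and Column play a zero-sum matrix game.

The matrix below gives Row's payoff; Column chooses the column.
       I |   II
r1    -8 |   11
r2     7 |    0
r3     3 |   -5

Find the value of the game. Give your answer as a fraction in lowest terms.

Row r3 is strictly dominated by row r2, so Row never plays it.
The remaining 2×2 game on (r1, r2) × (I, II) has no saddle point. Let Row play r1 with probability p; indifference gives −8p + 7(1−p) = 11p, so p = 7/26.
Similarly Column's optimal q on I is 11/26, and the value is -8·(11/26) + (11)·(15/26) = 77/26.

77/26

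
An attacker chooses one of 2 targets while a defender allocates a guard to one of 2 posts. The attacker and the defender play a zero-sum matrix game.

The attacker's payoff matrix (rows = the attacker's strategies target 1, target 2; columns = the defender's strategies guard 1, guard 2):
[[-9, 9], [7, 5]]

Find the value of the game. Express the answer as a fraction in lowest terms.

27/5

Row minima are -9 and 5, so the attacker's maximin is 5; column maxima are 7 and 9, so the defender's minimax is 7. These differ, so the equilibrium is in mixed strategies.
Let the attacker play target 1 with probability p. The defender is indifferent when −9p + 7(1−p) = 9p + 5(1−p), giving p = 1/10.
Let the defender play guard 1 with probability q. The attacker is indifferent when −9q + 9(1−q) = 7q + 5(1−q), giving q = 1/5.
The value is -9·(1/5) + (9)·(4/5) = 27/5.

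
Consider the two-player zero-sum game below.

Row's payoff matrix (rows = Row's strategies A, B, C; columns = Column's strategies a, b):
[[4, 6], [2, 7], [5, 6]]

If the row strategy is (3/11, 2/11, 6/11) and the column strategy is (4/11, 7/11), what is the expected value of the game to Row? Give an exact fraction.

Against (4/11, 7/11), each row's expected payoff is A: 58/11; B: 57/11; C: 62/11.
Taking the (3/11, 2/11, 6/11)-weighted average: (3/11)·(58/11) + (2/11)·(57/11) + (6/11)·(62/11) = 60/11.

60/11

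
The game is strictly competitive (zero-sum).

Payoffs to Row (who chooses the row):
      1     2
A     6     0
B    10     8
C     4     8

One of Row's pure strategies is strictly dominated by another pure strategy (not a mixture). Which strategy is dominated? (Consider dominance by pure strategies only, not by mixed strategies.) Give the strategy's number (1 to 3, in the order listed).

1

Compare A with B: 10 > 6, 8 > 0.
So B strictly dominates A for Row; A is strictly dominated.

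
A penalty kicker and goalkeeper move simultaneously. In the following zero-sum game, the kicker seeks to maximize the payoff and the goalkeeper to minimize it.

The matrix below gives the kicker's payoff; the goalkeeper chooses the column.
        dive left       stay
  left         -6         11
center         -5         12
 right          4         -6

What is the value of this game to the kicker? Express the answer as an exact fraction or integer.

Row left is strictly dominated by row center, so the kicker never plays it.
The remaining 2×2 game on (center, right) × (dive left, stay) has no saddle point. Let the kicker play center with probability p; indifference gives −5p + 4(1−p) = 12p − 6(1−p), so p = 10/27.
Similarly the goalkeeper's optimal q on dive left is 2/3, and the value is -5·(2/3) + (12)·(1/3) = 2/3.

2/3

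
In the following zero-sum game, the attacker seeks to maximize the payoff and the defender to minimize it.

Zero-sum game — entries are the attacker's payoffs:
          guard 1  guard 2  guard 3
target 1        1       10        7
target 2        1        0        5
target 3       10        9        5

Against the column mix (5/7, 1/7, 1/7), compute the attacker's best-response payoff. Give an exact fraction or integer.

target 1: (1)·(5/7) + (10)·(1/7) + (7)·(1/7) = 22/7.
target 2: (1)·(5/7) + (0)·(1/7) + (5)·(1/7) = 10/7.
target 3: (10)·(5/7) + (9)·(1/7) + (5)·(1/7) = 64/7.
The best pure response is target 3 with expected payoff 64/7.

64/7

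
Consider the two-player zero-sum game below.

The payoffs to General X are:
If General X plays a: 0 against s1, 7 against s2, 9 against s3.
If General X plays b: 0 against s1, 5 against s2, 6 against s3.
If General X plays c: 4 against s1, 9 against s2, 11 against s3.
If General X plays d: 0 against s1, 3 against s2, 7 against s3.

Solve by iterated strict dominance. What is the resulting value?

4

Row d is strictly dominated by row c (4>0, 9>3, 11>7); eliminate d.
Row a is strictly dominated by row c (4>0, 9>7, 11>9); eliminate a.
Column s3 is strictly dominated by s1 for General Y (0<6, 4<11); eliminate s3.
Column s2 is strictly dominated by s1 for General Y (0<5, 4<9); eliminate s2.
Row b is strictly dominated by row c (4>0); eliminate b.
Only (c, s1) remains, with payoff 4.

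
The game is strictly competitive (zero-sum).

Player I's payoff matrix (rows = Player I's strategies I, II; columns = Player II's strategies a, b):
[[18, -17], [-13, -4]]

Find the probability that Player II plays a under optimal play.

Row minima are -17 and -13, so Player I's maximin is -13; column maxima are 18 and -4, so Player II's minimax is -4. These differ, so the equilibrium is in mixed strategies.
Let Player II play a with probability q. Player I is indifferent when 18q − 17(1−q) = −13q − 4(1−q), giving q = 13/44.

13/44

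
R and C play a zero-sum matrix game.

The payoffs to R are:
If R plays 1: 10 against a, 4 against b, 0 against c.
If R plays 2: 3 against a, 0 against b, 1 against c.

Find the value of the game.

4/5

Column a is strictly dominated by b for C (it gives R more in every row).
The remaining 2×2 game on (1, 2) × (b, c) has no saddle point. Let R play 1 with probability p; indifference gives 4p = (1−p), so p = 1/5.
Similarly C's optimal q on b is 1/5, and the value is 4·(1/5) + (0)·(4/5) = 4/5.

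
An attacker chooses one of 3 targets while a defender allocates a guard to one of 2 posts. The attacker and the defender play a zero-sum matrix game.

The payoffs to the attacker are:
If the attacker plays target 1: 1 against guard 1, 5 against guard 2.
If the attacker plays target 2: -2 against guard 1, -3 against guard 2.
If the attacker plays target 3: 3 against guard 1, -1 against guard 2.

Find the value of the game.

Row target 2 is strictly dominated by row target 3, so the attacker never plays it.
The remaining 2×2 game on (target 1, target 3) × (guard 1, guard 2) has no saddle point. Let the attacker play target 1 with probability p; indifference gives p + 3(1−p) = 5p − (1−p), so p = 1/2.
Similarly the defender's optimal q on guard 1 is 3/4, and the value is 1·(3/4) + (5)·(1/4) = 2.

2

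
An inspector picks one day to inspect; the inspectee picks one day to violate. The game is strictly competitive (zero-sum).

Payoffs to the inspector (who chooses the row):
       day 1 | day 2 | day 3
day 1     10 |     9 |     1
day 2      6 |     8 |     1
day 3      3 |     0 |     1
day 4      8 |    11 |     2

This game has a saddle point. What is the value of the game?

Row minima: 1, 1, 0, 2 → the inspector's maximin is 2.
Column maxima: 10, 11, 2 → the inspectee's minimax is 2.
They coincide at (day 4, day 3), so the value is 2.

2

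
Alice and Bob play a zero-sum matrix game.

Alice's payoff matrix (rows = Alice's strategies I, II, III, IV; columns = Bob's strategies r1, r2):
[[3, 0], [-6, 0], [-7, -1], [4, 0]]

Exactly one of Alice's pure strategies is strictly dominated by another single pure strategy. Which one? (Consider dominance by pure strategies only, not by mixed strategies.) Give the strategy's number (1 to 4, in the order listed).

Compare III with I: 3 > -7, 0 > -1.
So I strictly dominates III for Alice; III is strictly dominated.

3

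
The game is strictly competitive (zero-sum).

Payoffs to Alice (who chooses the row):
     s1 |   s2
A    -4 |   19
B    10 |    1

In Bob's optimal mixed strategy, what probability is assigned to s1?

Row minima are -4 and 1, so Alice's maximin is 1; column maxima are 10 and 19, so Bob's minimax is 10. These differ, so the equilibrium is in mixed strategies.
Let Bob play s1 with probability q. Alice is indifferent when −4q + 19(1−q) = 10q + (1−q), giving q = 9/16.

9/16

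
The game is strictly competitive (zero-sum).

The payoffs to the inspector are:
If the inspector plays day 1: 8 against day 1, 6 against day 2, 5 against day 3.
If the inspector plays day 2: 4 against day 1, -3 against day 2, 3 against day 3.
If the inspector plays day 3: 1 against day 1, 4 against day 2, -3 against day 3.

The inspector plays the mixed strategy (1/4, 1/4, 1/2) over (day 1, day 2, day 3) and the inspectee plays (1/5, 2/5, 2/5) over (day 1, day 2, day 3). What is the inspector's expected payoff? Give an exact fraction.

Against (1/5, 2/5, 2/5), each row's expected payoff is day 1: 6; day 2: 4/5; day 3: 3/5.
Taking the (1/4, 1/4, 1/2)-weighted average: (1/4)·(6) + (1/4)·(4/5) + (1/2)·(3/5) = 2.

2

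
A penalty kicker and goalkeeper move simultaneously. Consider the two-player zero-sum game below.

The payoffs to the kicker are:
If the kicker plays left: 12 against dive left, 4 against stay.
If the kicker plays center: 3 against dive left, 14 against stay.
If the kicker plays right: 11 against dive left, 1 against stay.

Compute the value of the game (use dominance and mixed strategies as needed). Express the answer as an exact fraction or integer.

156/19

Row right is strictly dominated by row left, so the kicker never plays it.
The remaining 2×2 game on (left, center) × (dive left, stay) has no saddle point. Let the kicker play left with probability p; indifference gives 12p + 3(1−p) = 4p + 14(1−p), so p = 11/19.
Similarly the goalkeeper's optimal q on dive left is 10/19, and the value is 12·(10/19) + (4)·(9/19) = 156/19.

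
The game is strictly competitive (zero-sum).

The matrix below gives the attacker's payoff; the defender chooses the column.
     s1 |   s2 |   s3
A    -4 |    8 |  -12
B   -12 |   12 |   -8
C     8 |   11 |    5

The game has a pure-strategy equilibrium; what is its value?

5

Row minima: -12, -12, 5 → the attacker's maximin is 5.
Column maxima: 8, 12, 5 → the defender's minimax is 5.
They coincide at (C, s3), so the value is 5.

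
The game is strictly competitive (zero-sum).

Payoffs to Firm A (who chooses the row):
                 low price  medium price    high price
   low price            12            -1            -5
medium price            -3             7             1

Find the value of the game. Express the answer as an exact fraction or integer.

-1/7

Column medium price is strictly dominated by high price for Firm B (it gives Firm A more in every row).
The remaining 2×2 game on (low price, medium price) × (low price, high price) has no saddle point. Let Firm A play low price with probability p; indifference gives 12p − 3(1−p) = −5p + (1−p), so p = 4/21.
Similarly Firm B's optimal q on low price is 2/7, and the value is 12·(2/7) + (-5)·(5/7) = -1/7.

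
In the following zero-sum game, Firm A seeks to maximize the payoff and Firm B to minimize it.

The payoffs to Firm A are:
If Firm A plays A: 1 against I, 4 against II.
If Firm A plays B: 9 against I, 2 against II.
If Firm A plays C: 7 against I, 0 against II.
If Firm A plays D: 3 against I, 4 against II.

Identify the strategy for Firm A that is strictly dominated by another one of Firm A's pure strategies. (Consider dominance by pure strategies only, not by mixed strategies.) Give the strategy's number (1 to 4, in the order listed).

Compare C with B: 9 > 7, 2 > 0.
So B strictly dominates C for Firm A; C is strictly dominated.

3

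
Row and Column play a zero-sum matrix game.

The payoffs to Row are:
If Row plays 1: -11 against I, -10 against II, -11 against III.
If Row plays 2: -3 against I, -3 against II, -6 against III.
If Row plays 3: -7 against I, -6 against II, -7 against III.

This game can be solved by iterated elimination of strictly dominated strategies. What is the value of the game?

Row 1 is strictly dominated by row 2 (-3>-11, -3>-10, -6>-11); eliminate 1.
Column II is strictly dominated by III for Column (-6<-3, -7<-6); eliminate II.
Row 3 is strictly dominated by row 2 (-3>-7, -6>-7); eliminate 3.
Column I is strictly dominated by III for Column (-6<-3); eliminate I.
Only (2, III) remains, with payoff -6.

-6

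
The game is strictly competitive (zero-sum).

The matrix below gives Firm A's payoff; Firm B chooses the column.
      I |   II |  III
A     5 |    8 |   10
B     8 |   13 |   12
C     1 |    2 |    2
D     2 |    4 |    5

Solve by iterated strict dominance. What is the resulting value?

Row A is strictly dominated by row B (8>5, 13>8, 12>10); eliminate A.
Row D is strictly dominated by row B (8>2, 13>4, 12>5); eliminate D.
Column III is strictly dominated by I for Firm B (8<12, 1<2); eliminate III.
Column II is strictly dominated by I for Firm B (8<13, 1<2); eliminate II.
Row C is strictly dominated by row B (8>1); eliminate C.
Only (B, I) remains, with payoff 8.

8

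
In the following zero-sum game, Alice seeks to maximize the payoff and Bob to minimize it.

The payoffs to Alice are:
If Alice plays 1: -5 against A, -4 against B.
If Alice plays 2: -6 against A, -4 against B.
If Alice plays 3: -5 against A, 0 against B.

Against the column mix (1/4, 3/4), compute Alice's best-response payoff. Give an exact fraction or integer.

-5/4

1: (-5)·(1/4) + (-4)·(3/4) = -17/4.
2: (-6)·(1/4) + (-4)·(3/4) = -9/2.
3: (-5)·(1/4) + (0)·(3/4) = -5/4.
The best pure response is 3 with expected payoff -5/4.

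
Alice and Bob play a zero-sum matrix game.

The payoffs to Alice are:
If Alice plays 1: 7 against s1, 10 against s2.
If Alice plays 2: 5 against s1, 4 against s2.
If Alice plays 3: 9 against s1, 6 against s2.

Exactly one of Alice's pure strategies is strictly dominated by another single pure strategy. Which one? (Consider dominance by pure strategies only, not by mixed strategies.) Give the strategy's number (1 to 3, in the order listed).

Compare 2 with 1: 7 > 5, 10 > 4.
So 1 strictly dominates 2 for Alice; 2 is strictly dominated.

2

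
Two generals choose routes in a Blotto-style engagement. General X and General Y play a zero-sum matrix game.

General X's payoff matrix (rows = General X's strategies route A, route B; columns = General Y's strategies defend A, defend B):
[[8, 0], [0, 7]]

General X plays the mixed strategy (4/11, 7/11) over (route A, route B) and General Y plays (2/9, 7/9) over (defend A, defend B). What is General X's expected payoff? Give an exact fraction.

37/9

Against (2/9, 7/9), each row's expected payoff is route A: 16/9; route B: 49/9.
Taking the (4/11, 7/11)-weighted average: (4/11)·(16/9) + (7/11)·(49/9) = 37/9.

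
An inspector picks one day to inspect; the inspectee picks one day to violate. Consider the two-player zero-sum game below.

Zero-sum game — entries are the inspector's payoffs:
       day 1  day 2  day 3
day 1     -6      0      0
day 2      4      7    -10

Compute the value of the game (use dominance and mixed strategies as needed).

-3

Column day 2 is strictly dominated by day 1 for the inspectee (it gives the inspector more in every row).
The remaining 2×2 game on (day 1, day 2) × (day 1, day 3) has no saddle point. Let the inspector play day 1 with probability p; indifference gives −6p + 4(1−p) = −10(1−p), so p = 7/10.
Similarly the inspectee's optimal q on day 1 is 1/2, and the value is -6·(1/2) + (0)·(1/2) = -3.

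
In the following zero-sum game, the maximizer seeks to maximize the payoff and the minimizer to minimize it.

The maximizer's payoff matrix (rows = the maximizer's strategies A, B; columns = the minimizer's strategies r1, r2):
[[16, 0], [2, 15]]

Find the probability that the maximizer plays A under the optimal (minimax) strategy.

Row minima are 0 and 2, so the maximizer's maximin is 2; column maxima are 16 and 15, so the minimizer's minimax is 15. These differ, so the equilibrium is in mixed strategies.
Let the maximizer play A with probability p. The minimizer is indifferent when 16p + 2(1−p) = 15(1−p), giving p = 13/29.

13/29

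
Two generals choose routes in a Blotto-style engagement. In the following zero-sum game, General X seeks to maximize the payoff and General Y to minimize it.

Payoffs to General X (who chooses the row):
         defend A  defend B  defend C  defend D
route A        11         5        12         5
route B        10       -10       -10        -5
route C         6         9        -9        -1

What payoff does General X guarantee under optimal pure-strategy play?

5

Row minima: 5, -10, -9 → General X's maximin is 5.
Column maxima: 11, 9, 12, 5 → General Y's minimax is 5.
They coincide at (route A, defend D), so the value is 5.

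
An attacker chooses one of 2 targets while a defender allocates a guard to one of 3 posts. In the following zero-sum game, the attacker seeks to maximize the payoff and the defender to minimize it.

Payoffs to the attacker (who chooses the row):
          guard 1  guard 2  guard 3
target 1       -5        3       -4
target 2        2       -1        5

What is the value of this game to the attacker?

1/11

Column guard 3 is strictly dominated by guard 1 for the defender (it gives the attacker more in every row).
The remaining 2×2 game on (target 1, target 2) × (guard 1, guard 2) has no saddle point. Let the attacker play target 1 with probability p; indifference gives −5p + 2(1−p) = 3p − (1−p), so p = 3/11.
Similarly the defender's optimal q on guard 1 is 4/11, and the value is -5·(4/11) + (3)·(7/11) = 1/11.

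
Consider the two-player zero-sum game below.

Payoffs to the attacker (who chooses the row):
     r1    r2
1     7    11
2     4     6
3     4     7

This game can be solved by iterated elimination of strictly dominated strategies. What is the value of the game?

Row 3 is strictly dominated by row 1 (7>4, 11>7); eliminate 3.
Row 2 is strictly dominated by row 1 (7>4, 11>6); eliminate 2.
Column r2 is strictly dominated by r1 for the defender (7<11); eliminate r2.
Only (1, r1) remains, with payoff 7.

7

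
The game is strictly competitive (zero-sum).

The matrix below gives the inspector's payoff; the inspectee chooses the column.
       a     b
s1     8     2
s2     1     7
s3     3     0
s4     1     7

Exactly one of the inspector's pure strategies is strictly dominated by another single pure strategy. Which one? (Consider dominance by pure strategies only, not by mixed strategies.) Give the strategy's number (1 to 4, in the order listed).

3

Compare s3 with s1: 8 > 3, 2 > 0.
So s1 strictly dominates s3 for the inspector; s3 is strictly dominated.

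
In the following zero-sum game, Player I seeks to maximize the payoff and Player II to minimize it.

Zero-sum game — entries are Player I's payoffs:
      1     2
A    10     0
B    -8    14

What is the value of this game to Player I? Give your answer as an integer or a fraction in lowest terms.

35/8

Row minima are 0 and -8, so Player I's maximin is 0; column maxima are 10 and 14, so Player II's minimax is 10. These differ, so the equilibrium is in mixed strategies.
Let Player I play A with probability p. Player II is indifferent when 10p − 8(1−p) = 14(1−p), giving p = 11/16.
Let Player II play 1 with probability q. Player I is indifferent when 10q = −8q + 14(1−q), giving q = 7/16.
The value is 10·(7/16) + (0)·(9/16) = 35/8.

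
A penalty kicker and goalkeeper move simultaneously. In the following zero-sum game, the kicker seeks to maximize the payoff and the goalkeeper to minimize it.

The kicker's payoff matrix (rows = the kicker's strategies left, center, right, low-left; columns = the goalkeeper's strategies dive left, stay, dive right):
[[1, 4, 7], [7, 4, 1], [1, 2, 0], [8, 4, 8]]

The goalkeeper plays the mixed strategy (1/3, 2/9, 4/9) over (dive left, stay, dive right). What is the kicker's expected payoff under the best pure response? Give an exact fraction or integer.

64/9

left: (1)·(1/3) + (4)·(2/9) + (7)·(4/9) = 13/3.
center: (7)·(1/3) + (4)·(2/9) + (1)·(4/9) = 11/3.
right: (1)·(1/3) + (2)·(2/9) + (0)·(4/9) = 7/9.
low-left: (8)·(1/3) + (4)·(2/9) + (8)·(4/9) = 64/9.
The best pure response is low-left with expected payoff 64/9.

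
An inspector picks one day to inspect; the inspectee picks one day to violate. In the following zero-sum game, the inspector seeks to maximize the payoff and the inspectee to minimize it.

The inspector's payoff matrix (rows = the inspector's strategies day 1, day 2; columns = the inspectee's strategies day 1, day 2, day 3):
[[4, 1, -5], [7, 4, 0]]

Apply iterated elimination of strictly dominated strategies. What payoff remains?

0

Row day 1 is strictly dominated by row day 2 (7>4, 4>1, 0>-5); eliminate day 1.
Column day 2 is strictly dominated by day 3 for the inspectee (0<4); eliminate day 2.
Column day 1 is strictly dominated by day 3 for the inspectee (0<7); eliminate day 1.
Only (day 2, day 3) remains, with payoff 0.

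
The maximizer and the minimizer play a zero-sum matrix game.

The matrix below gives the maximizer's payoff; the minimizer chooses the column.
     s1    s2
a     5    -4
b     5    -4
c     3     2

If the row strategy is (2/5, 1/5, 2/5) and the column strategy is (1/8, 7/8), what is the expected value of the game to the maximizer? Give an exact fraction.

Against (1/8, 7/8), each row's expected payoff is a: -23/8; b: -23/8; c: 17/8.
Taking the (2/5, 1/5, 2/5)-weighted average: (2/5)·(-23/8) + (1/5)·(-23/8) + (2/5)·(17/8) = -7/8.

-7/8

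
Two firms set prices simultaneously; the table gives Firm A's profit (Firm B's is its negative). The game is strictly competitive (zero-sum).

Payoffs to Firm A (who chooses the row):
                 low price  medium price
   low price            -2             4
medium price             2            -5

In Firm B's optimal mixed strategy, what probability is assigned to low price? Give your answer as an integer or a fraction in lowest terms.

9/13

Row minima are -2 and -5, so Firm A's maximin is -2; column maxima are 2 and 4, so Firm B's minimax is 2. These differ, so the equilibrium is in mixed strategies.
Let Firm B play low price with probability q. Firm A is indifferent when −2q + 4(1−q) = 2q − 5(1−q), giving q = 9/13.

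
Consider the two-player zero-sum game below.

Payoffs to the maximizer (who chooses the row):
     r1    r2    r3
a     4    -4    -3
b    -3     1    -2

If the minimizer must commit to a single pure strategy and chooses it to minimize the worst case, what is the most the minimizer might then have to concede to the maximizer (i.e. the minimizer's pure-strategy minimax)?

-2

The worst case (largest entry) in each column is r1: 4, r2: 1, r3: -2.
The best (smallest) of these is -2.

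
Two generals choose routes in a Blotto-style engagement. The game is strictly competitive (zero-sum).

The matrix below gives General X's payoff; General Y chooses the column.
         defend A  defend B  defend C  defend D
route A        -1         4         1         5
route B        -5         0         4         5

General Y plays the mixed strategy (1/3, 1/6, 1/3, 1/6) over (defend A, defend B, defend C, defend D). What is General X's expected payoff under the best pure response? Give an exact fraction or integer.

route A: (-1)·(1/3) + (4)·(1/6) + (1)·(1/3) + (5)·(1/6) = 3/2.
route B: (-5)·(1/3) + (0)·(1/6) + (4)·(1/3) + (5)·(1/6) = 1/2.
The best pure response is route A with expected payoff 3/2.

3/2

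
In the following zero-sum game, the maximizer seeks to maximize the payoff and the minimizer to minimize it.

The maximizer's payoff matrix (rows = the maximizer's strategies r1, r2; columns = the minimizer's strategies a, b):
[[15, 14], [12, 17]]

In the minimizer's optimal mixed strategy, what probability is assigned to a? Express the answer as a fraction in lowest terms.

1/2

Row minima are 14 and 12, so the maximizer's maximin is 14; column maxima are 15 and 17, so the minimizer's minimax is 15. These differ, so the equilibrium is in mixed strategies.
Let the minimizer play a with probability q. The maximizer is indifferent when 15q + 14(1−q) = 12q + 17(1−q), giving q = 1/2.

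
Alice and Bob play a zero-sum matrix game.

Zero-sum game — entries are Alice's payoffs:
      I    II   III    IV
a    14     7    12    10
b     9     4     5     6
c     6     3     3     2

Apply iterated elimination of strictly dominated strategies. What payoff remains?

7

Row c is strictly dominated by row a (14>6, 7>3, 12>3, 10>2); eliminate c.
Column I is strictly dominated by II for Bob (7<14, 4<9); eliminate I.
Row b is strictly dominated by row a (7>4, 12>5, 10>6); eliminate b.
Column III is strictly dominated by II for Bob (7<12); eliminate III.
Column IV is strictly dominated by II for Bob (7<10); eliminate IV.
Only (a, II) remains, with payoff 7.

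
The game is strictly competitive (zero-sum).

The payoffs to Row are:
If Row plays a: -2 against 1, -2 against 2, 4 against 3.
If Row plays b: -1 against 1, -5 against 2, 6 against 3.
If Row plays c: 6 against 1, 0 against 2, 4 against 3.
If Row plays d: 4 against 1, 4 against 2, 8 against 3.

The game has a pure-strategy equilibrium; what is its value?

Row minima: -2, -5, 0, 4 → Row's maximin is 4.
Column maxima: 6, 4, 8 → Column's minimax is 4.
They coincide at (d, 2), so the value is 4.

4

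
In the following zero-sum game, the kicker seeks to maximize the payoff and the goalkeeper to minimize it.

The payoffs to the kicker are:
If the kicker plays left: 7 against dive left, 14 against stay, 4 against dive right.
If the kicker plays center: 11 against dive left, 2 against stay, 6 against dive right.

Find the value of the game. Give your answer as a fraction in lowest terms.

38/7

Column dive left is strictly dominated by dive right for the goalkeeper (it gives the kicker more in every row).
The remaining 2×2 game on (left, center) × (stay, dive right) has no saddle point. Let the kicker play left with probability p; indifference gives 14p + 2(1−p) = 4p + 6(1−p), so p = 2/7.
Similarly the goalkeeper's optimal q on stay is 1/7, and the value is 14·(1/7) + (4)·(6/7) = 38/7.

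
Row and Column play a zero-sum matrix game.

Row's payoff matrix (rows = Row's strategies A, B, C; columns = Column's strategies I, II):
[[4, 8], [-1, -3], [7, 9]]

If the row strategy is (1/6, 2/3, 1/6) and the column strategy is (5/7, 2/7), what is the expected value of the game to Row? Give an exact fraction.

15/14

Against (5/7, 2/7), each row's expected payoff is A: 36/7; B: -11/7; C: 53/7.
Taking the (1/6, 2/3, 1/6)-weighted average: (1/6)·(36/7) + (2/3)·(-11/7) + (1/6)·(53/7) = 15/14.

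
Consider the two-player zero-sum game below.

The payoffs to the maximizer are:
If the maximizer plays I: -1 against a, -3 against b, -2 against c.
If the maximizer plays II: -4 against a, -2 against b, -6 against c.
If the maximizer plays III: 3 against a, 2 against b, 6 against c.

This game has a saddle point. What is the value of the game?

2

Row minima: -3, -6, 2 → the maximizer's maximin is 2.
Column maxima: 3, 2, 6 → the minimizer's minimax is 2.
They coincide at (III, b), so the value is 2.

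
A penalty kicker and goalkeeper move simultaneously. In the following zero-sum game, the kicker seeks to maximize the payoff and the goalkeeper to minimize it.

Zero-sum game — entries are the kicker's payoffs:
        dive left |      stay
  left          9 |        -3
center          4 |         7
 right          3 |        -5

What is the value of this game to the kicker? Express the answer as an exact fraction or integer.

Row right is strictly dominated by row left, so the kicker never plays it.
The remaining 2×2 game on (left, center) × (dive left, stay) has no saddle point. Let the kicker play left with probability p; indifference gives 9p + 4(1−p) = −3p + 7(1−p), so p = 1/5.
Similarly the goalkeeper's optimal q on dive left is 2/3, and the value is 9·(2/3) + (-3)·(1/3) = 5.

5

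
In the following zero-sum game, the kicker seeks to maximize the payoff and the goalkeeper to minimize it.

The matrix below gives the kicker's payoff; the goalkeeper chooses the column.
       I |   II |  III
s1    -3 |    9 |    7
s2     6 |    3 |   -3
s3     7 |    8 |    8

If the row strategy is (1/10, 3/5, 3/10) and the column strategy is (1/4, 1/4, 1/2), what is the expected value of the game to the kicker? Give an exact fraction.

131/40

Against (1/4, 1/4, 1/2), each row's expected payoff is s1: 5; s2: 3/4; s3: 31/4.
Taking the (1/10, 3/5, 3/10)-weighted average: (1/10)·(5) + (3/5)·(3/4) + (3/10)·(31/4) = 131/40.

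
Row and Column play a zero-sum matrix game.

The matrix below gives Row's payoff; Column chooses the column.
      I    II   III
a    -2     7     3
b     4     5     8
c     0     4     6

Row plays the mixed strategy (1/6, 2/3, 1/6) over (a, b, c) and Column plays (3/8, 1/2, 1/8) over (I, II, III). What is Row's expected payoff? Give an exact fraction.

Against (3/8, 1/2, 1/8), each row's expected payoff is a: 25/8; b: 5; c: 11/4.
Taking the (1/6, 2/3, 1/6)-weighted average: (1/6)·(25/8) + (2/3)·(5) + (1/6)·(11/4) = 69/16.

69/16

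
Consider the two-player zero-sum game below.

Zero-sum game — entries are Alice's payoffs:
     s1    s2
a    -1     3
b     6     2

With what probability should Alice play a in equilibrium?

Row minima are -1 and 2, so Alice's maximin is 2; column maxima are 6 and 3, so Bob's minimax is 3. These differ, so the equilibrium is in mixed strategies.
Let Alice play a with probability p. Bob is indifferent when −p + 6(1−p) = 3p + 2(1−p), giving p = 1/2.

1/2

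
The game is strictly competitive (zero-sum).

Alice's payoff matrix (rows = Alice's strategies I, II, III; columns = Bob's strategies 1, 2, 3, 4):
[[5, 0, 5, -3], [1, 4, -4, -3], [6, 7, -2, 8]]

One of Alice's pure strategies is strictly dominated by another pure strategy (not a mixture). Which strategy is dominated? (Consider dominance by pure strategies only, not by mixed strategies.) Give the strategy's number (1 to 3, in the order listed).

2

Compare II with III: 6 > 1, 7 > 4, -2 > -4, 8 > -3.
So III strictly dominates II for Alice; II is strictly dominated.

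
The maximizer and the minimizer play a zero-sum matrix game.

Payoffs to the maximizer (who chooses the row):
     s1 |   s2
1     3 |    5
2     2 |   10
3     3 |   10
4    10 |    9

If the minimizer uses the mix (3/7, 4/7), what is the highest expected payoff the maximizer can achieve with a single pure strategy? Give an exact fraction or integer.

1: (3)·(3/7) + (5)·(4/7) = 29/7.
2: (2)·(3/7) + (10)·(4/7) = 46/7.
3: (3)·(3/7) + (10)·(4/7) = 7.
4: (10)·(3/7) + (9)·(4/7) = 66/7.
The best pure response is 4 with expected payoff 66/7.

66/7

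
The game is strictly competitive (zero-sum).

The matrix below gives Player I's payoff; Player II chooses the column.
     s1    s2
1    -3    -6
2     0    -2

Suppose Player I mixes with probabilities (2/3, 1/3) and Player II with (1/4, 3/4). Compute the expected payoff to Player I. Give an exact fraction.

Against (1/4, 3/4), each row's expected payoff is 1: -21/4; 2: -3/2.
Taking the (2/3, 1/3)-weighted average: (2/3)·(-21/4) + (1/3)·(-3/2) = -4.

-4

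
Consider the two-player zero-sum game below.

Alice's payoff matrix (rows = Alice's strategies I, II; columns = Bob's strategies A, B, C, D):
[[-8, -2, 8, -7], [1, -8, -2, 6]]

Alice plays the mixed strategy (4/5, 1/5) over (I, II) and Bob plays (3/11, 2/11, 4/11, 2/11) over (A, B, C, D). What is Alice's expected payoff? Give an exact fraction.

-49/55

Against (3/11, 2/11, 4/11, 2/11), each row's expected payoff is I: -10/11; II: -9/11.
Taking the (4/5, 1/5)-weighted average: (4/5)·(-10/11) + (1/5)·(-9/11) = -49/55.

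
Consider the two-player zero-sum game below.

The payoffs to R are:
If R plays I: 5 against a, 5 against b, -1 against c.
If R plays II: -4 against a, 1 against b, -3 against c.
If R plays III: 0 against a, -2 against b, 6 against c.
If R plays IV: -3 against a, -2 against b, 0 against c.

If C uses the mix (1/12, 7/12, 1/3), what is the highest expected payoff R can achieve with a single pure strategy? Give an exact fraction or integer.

3

I: (5)·(1/12) + (5)·(7/12) + (-1)·(1/3) = 3.
II: (-4)·(1/12) + (1)·(7/12) + (-3)·(1/3) = -3/4.
III: (0)·(1/12) + (-2)·(7/12) + (6)·(1/3) = 5/6.
IV: (-3)·(1/12) + (-2)·(7/12) + (0)·(1/3) = -17/12.
The best pure response is I with expected payoff 3.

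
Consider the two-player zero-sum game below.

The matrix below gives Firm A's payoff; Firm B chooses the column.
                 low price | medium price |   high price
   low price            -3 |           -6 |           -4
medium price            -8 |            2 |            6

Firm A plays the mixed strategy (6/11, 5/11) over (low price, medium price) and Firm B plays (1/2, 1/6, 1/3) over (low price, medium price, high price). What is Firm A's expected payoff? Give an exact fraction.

-94/33

Against (1/2, 1/6, 1/3), each row's expected payoff is low price: -23/6; medium price: -5/3.
Taking the (6/11, 5/11)-weighted average: (6/11)·(-23/6) + (5/11)·(-5/3) = -94/33.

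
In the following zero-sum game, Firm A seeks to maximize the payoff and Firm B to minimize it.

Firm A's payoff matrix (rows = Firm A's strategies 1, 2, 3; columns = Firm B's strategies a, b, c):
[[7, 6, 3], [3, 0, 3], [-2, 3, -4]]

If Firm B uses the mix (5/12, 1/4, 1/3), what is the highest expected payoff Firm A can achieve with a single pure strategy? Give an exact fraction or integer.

1: (7)·(5/12) + (6)·(1/4) + (3)·(1/3) = 65/12.
2: (3)·(5/12) + (0)·(1/4) + (3)·(1/3) = 9/4.
3: (-2)·(5/12) + (3)·(1/4) + (-4)·(1/3) = -17/12.
The best pure response is 1 with expected payoff 65/12.

65/12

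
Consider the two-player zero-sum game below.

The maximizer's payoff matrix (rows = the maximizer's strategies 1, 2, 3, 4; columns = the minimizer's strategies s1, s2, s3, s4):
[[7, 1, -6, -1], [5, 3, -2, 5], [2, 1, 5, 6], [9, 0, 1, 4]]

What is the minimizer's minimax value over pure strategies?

The worst case (largest entry) in each column is s1: 9, s2: 3, s3: 5, s4: 6.
The best (smallest) of these is 3.

3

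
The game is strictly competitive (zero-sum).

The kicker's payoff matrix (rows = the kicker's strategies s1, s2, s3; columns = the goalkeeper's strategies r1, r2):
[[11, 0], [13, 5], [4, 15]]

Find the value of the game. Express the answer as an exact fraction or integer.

175/19

Row s1 is strictly dominated by row s2, so the kicker never plays it.
The remaining 2×2 game on (s2, s3) × (r1, r2) has no saddle point. Let the kicker play s2 with probability p; indifference gives 13p + 4(1−p) = 5p + 15(1−p), so p = 11/19.
Similarly the goalkeeper's optimal q on r1 is 10/19, and the value is 13·(10/19) + (5)·(9/19) = 175/19.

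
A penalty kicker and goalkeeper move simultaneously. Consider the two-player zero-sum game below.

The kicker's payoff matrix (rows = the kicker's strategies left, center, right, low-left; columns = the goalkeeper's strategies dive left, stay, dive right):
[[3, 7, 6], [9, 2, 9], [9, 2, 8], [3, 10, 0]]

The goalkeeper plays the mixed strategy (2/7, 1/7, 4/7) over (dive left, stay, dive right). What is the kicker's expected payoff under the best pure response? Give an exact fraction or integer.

8

left: (3)·(2/7) + (7)·(1/7) + (6)·(4/7) = 37/7.
center: (9)·(2/7) + (2)·(1/7) + (9)·(4/7) = 8.
right: (9)·(2/7) + (2)·(1/7) + (8)·(4/7) = 52/7.
low-left: (3)·(2/7) + (10)·(1/7) + (0)·(4/7) = 16/7.
The best pure response is center with expected payoff 8.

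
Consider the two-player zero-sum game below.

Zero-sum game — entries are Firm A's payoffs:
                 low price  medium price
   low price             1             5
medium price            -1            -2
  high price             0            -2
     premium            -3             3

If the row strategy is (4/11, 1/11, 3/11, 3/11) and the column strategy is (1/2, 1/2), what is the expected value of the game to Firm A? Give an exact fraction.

15/22

Against (1/2, 1/2), each row's expected payoff is low price: 3; medium price: -3/2; high price: -1; premium: 0.
Taking the (4/11, 1/11, 3/11, 3/11)-weighted average: (4/11)·(3) + (1/11)·(-3/2) + (3/11)·(-1) + (3/11)·(0) = 15/22.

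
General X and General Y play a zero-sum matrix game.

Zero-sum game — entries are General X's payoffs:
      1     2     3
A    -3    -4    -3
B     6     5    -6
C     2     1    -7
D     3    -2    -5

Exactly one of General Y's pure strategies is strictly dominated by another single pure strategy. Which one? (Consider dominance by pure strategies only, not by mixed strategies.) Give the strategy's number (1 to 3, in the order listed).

1

General Y prefers columns that give General X less. Compare 1 with 2: -4 < -3, 5 < 6, 1 < 2, -2 < 3.
So 2 strictly dominates 1 for General Y; 1 is strictly dominated.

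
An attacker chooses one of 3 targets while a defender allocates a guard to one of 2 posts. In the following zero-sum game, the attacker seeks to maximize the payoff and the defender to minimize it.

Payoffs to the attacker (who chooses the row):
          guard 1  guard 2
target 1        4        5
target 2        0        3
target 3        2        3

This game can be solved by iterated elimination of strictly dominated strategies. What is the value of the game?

4

Row target 2 is strictly dominated by row target 1 (4>0, 5>3); eliminate target 2.
Column guard 2 is strictly dominated by guard 1 for the defender (4<5, 2<3); eliminate guard 2.
Row target 3 is strictly dominated by row target 1 (4>2); eliminate target 3.
Only (target 1, guard 1) remains, with payoff 4.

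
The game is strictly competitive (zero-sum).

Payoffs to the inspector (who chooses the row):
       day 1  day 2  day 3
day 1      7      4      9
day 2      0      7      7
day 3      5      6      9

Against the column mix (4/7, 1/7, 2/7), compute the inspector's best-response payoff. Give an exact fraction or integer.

50/7

day 1: (7)·(4/7) + (4)·(1/7) + (9)·(2/7) = 50/7.
day 2: (0)·(4/7) + (7)·(1/7) + (7)·(2/7) = 3.
day 3: (5)·(4/7) + (6)·(1/7) + (9)·(2/7) = 44/7.
The best pure response is day 1 with expected payoff 50/7.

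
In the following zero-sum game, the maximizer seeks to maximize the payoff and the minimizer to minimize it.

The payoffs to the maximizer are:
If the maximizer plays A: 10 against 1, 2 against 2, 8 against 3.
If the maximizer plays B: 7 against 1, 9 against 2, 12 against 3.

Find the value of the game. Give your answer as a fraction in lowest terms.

Column 3 is strictly dominated by 2 for the minimizer (it gives the maximizer more in every row).
The remaining 2×2 game on (A, B) × (1, 2) has no saddle point. Let the maximizer play A with probability p; indifference gives 10p + 7(1−p) = 2p + 9(1−p), so p = 1/5.
Similarly the minimizer's optimal q on 1 is 7/10, and the value is 10·(7/10) + (2)·(3/10) = 38/5.

38/5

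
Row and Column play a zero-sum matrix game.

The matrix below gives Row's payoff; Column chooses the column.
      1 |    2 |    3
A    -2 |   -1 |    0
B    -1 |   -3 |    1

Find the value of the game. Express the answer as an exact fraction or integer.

-5/3

Column 3 is strictly dominated by 1 for Column (it gives Row more in every row).
The remaining 2×2 game on (A, B) × (1, 2) has no saddle point. Let Row play A with probability p; indifference gives −2p − (1−p) = −p − 3(1−p), so p = 2/3.
Similarly Column's optimal q on 1 is 2/3, and the value is -2·(2/3) + (-1)·(1/3) = -5/3.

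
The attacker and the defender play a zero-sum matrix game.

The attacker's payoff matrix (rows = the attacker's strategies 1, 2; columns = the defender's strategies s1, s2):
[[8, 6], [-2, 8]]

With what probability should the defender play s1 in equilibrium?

Row minima are 6 and -2, so the attacker's maximin is 6; column maxima are 8 and 8, so the defender's minimax is 8. These differ, so the equilibrium is in mixed strategies.
Let the defender play s1 with probability q. The attacker is indifferent when 8q + 6(1−q) = −2q + 8(1−q), giving q = 1/6.

1/6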